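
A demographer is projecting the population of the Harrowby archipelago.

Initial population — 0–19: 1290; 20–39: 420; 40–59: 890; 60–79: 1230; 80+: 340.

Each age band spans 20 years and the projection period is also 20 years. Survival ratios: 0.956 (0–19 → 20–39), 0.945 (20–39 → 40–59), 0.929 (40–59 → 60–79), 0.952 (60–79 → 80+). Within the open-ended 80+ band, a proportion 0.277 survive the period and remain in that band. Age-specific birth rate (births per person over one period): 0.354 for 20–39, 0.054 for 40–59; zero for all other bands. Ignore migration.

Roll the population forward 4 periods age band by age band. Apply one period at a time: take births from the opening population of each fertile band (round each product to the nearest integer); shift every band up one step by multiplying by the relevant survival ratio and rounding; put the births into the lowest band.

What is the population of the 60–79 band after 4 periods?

165

Numbering the bands 1..5 from youngest to oldest:
[period 1]
Births: 420 × 0.354 = 149, 890 × 0.054 = 48 → 197
Band 2: 1290 × 0.956 = 1233
Band 3: 420 × 0.945 = 397
Band 4: 890 × 0.929 = 827
Band 5: 1230 × 0.952 + 340 × 0.277 = 1171 + 94 = 1265
Population now: 0–19=197, 20–39=1233, 40–59=397, 60–79=827, 80+=1265
[period 2]
Births: 1233 × 0.354 = 436, 397 × 0.054 = 21 → 457
Band 2: 197 × 0.956 = 188
Band 3: 1233 × 0.945 = 1165
Band 4: 397 × 0.929 = 369
Band 5: 827 × 0.952 + 1265 × 0.277 = 787 + 350 = 1137
Population now: 0–19=457, 20–39=188, 40–59=1165, 60–79=369, 80+=1137
[period 3]
Births: 188 × 0.354 = 67, 1165 × 0.054 = 63 → 130
Band 2: 457 × 0.956 = 437
Band 3: 188 × 0.945 = 178
Band 4: 1165 × 0.929 = 1082
Band 5: 369 × 0.952 + 1137 × 0.277 = 351 + 315 = 666
Population now: 0–19=130, 20–39=437, 40–59=178, 60–79=1082, 80+=666
[period 4]
Births: 437 × 0.354 = 155, 178 × 0.054 = 10 → 165
Band 2: 130 × 0.956 = 124
Band 3: 437 × 0.945 = 413
Band 4: 178 × 0.929 = 165
Band 5: 1082 × 0.952 + 666 × 0.277 = 1030 + 184 = 1214
Population now: 0–19=165, 20–39=124, 40–59=413, 60–79=165, 80+=1214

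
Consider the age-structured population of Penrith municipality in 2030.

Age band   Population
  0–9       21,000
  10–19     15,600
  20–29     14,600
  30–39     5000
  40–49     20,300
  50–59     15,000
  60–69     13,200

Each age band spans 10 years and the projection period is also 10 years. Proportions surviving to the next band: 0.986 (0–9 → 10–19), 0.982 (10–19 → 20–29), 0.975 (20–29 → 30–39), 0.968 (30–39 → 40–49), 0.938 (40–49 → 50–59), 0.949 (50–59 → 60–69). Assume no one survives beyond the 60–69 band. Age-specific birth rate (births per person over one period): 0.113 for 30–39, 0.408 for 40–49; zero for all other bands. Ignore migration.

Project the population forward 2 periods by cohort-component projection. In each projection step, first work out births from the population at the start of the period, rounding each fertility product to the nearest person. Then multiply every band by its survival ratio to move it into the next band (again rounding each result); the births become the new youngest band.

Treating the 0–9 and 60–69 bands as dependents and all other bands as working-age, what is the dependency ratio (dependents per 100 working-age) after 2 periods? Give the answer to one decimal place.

— Period 1 —
Births: 5000 × 0.113 = 565 ; 20300 × 0.408 = 8282 → 8847
10–19: 21000 × 0.986 = 20706
20–29: 15600 × 0.982 = 15319
30–39: 14600 × 0.975 = 14235
40–49: 5000 × 0.968 = 4840
50–59: 20300 × 0.938 = 19041
60–69: 15000 × 0.949 = 14235
End of period: [8847, 20706, 15319, 14235, 4840, 19041, 14235]
— Period 2 —
Births: 14235 × 0.113 = 1609 ; 4840 × 0.408 = 1975 → 3584
10–19: 8847 × 0.986 = 8723
20–29: 20706 × 0.982 = 20333
30–39: 15319 × 0.975 = 14936
40–49: 14235 × 0.968 = 13779
50–59: 4840 × 0.938 = 4540
60–69: 19041 × 0.949 = 18070
End of period: [3584, 8723, 20333, 14936, 13779, 4540, 18070]
Dependents (band 0–9 + band 60–69) = 3584 + 18070 = 21654; working-age = 62311; ratio = 21654/62311 × 100 = 34.8

34.8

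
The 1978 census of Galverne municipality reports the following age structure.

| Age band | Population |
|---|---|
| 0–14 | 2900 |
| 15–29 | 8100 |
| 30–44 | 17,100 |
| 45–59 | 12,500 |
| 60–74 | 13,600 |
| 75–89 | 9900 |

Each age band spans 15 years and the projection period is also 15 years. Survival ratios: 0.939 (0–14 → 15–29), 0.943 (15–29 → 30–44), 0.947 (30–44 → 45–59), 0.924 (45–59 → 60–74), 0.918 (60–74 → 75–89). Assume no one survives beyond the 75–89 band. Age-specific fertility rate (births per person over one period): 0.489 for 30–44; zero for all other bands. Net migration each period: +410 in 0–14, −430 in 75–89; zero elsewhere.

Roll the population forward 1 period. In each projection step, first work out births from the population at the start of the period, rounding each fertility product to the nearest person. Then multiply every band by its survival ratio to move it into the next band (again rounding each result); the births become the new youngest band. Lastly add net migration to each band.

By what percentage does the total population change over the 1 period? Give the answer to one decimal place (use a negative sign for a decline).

-8.1

Period 1.
Births: 17100 * 0.489 = 8362
15–29: 2900 * 0.939 = 2723
30–44: 8100 * 0.943 = 7638
45–59: 17100 * 0.947 = 16194
60–74: 12500 * 0.924 = 11550
75–89: 13600 * 0.918 = 12485
Net migration: 0–14 + 410 → 8772; 75–89 − 430 → 12055
Giving 8772 / 2723 / 7638 / 16194 / 11550 / 12055.
Total: 64100 → 58932; change = -5168; percentage change = -8.1%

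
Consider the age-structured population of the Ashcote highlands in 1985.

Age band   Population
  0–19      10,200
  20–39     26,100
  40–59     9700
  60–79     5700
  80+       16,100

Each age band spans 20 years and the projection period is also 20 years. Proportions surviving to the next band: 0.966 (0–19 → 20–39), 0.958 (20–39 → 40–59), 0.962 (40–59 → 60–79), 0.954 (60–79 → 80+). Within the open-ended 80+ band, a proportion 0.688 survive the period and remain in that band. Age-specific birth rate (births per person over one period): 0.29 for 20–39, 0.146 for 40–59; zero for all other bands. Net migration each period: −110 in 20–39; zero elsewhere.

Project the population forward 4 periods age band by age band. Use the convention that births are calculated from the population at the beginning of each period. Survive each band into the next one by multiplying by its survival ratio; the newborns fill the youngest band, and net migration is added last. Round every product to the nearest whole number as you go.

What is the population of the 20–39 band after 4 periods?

3607

Numbering the groups 1..5 from youngest to oldest:
Period 1.
Births: 26100 * 0.29 = 7569  |  9700 * 0.146 = 1416 → total 8985
Group 2: 10200 * 0.966 = 9853
Group 3: 26100 * 0.958 = 25004
Group 4: 9700 * 0.962 = 9331
Group 5: 5700 * 0.954 + 16100 * 0.688 = 5438 + 11077 = 16515
Net migration: Group 2 − 110 → 9743
Giving 8985 / 9743 / 25004 / 9331 / 16515.
Period 2.
Births: 9743 * 0.29 = 2825  |  25004 * 0.146 = 3651 → total 6476
Group 2: 8985 * 0.966 = 8680
Group 3: 9743 * 0.958 = 9334
Group 4: 25004 * 0.962 = 24054
Group 5: 9331 * 0.954 + 16515 * 0.688 = 8902 + 11362 = 20264
Net migration: Group 2 − 110 → 8570
Giving 6476 / 8570 / 9334 / 24054 / 20264.
Period 3.
Births: 8570 * 0.29 = 2485  |  9334 * 0.146 = 1363 → total 3848
Group 2: 6476 * 0.966 = 6256
Group 3: 8570 * 0.958 = 8210
Group 4: 9334 * 0.962 = 8979
Group 5: 24054 * 0.954 + 20264 * 0.688 = 22948 + 13942 = 36890
Net migration: Group 2 − 110 → 6146
Giving 3848 / 6146 / 8210 / 8979 / 36890.
Period 4.
Births: 6146 * 0.29 = 1782  |  8210 * 0.146 = 1199 → total 2981
Group 2: 3848 * 0.966 = 3717
Group 3: 6146 * 0.958 = 5888
Group 4: 8210 * 0.962 = 7898
Group 5: 8979 * 0.954 + 36890 * 0.688 = 8566 + 25380 = 33946
Net migration: Group 2 − 110 → 3607
Giving 2981 / 3607 / 5888 / 7898 / 33946.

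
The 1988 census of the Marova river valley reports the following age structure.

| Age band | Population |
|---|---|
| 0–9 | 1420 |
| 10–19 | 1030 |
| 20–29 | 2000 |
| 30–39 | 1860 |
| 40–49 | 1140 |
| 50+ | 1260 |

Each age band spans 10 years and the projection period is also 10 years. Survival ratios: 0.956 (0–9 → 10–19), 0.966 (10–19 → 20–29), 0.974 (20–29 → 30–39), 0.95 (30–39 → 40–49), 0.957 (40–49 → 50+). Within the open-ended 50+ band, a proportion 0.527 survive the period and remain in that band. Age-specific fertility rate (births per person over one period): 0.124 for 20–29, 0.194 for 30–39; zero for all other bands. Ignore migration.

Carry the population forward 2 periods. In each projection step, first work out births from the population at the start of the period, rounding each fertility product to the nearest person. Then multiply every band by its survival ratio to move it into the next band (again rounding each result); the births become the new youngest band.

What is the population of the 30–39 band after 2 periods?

969

— Period 1 —
Births: 2000 × 0.124 = 248  |  1860 × 0.194 = 361 ⇒ total 609
10–19: 1420 × 0.956 = 1358
20–29: 1030 × 0.966 = 995
30–39: 2000 × 0.974 = 1948
40–49: 1860 × 0.95 = 1767
50+: 1140 × 0.957 + 1260 × 0.527 = 1091 + 664 = 1755
Population now: 0–9=609, 10–19=1358, 20–29=995, 30–39=1948, 40–49=1767, 50+=1755
— Period 2 —
Births: 995 × 0.124 = 123  |  1948 × 0.194 = 378 ⇒ total 501
10–19: 609 × 0.956 = 582
20–29: 1358 × 0.966 = 1312
30–39: 995 × 0.974 = 969
40–49: 1948 × 0.95 = 1851
50+: 1767 × 0.957 + 1755 × 0.527 = 1691 + 925 = 2616
Population now: 0–9=501, 10–19=582, 20–29=1312, 30–39=969, 40–49=1851, 50+=2616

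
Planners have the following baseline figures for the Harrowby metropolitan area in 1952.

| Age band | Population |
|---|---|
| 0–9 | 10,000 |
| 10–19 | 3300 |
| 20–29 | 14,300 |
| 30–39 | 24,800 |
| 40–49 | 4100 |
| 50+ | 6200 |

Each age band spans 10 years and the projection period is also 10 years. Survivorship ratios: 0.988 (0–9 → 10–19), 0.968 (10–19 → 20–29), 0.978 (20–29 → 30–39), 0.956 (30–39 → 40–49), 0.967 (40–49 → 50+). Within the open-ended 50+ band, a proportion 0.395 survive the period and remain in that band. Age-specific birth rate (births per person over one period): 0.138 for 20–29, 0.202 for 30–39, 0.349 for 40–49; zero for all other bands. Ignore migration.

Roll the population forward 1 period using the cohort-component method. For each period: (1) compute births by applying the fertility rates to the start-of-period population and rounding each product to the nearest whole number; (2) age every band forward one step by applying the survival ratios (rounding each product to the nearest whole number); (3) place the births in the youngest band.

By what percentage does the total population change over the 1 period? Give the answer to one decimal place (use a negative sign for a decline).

4.6

[period 1]
Births: 14300 × 0.138 = 1973 ; 24800 × 0.202 = 5010 ; 4100 × 0.349 = 1431 ⇒ total 8414
10–19: 10000 × 0.988 = 9880
20–29: 3300 × 0.968 = 3194
30–39: 14300 × 0.978 = 13985
40–49: 24800 × 0.956 = 23709
50+: 4100 × 0.967 + 6200 × 0.395 = 3965 + 2449 = 6414
Population now: 0–9=8414, 10–19=9880, 20–29=3194, 30–39=13985, 40–49=23709, 50+=6414
Total: 62700 → 65596; change = 2896; percentage change = 4.6%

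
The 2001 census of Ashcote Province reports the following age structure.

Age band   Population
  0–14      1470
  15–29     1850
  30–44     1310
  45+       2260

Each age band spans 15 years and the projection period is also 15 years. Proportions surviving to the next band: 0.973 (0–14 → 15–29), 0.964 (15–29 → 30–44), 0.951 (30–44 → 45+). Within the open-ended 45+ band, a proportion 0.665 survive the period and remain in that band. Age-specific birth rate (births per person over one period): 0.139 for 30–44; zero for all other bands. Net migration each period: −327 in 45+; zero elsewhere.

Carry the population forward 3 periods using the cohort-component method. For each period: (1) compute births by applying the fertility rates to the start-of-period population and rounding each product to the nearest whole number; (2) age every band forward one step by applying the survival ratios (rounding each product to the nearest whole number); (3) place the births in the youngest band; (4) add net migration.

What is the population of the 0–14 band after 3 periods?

192

[period 1]
Births: 1310 × 0.139 = 182
15–29: 1470 × 0.973 = 1430
30–44: 1850 × 0.964 = 1783
45+: 1310 × 0.951 + 2260 × 0.665 = 1246 + 1503 = 2749
Net migration: 45+ − 327 → 2422
→ [182, 1430, 1783, 2422]
[period 2]
Births: 1783 × 0.139 = 248
15–29: 182 × 0.973 = 177
30–44: 1430 × 0.964 = 1379
45+: 1783 × 0.951 + 2422 × 0.665 = 1696 + 1611 = 3307
Net migration: 45+ − 327 → 2980
→ [248, 177, 1379, 2980]
[period 3]
Births: 1379 × 0.139 = 192
15–29: 248 × 0.973 = 241
30–44: 177 × 0.964 = 171
45+: 1379 × 0.951 + 2980 × 0.665 = 1311 + 1982 = 3293
Net migration: 45+ − 327 → 2966
→ [192, 241, 171, 2966]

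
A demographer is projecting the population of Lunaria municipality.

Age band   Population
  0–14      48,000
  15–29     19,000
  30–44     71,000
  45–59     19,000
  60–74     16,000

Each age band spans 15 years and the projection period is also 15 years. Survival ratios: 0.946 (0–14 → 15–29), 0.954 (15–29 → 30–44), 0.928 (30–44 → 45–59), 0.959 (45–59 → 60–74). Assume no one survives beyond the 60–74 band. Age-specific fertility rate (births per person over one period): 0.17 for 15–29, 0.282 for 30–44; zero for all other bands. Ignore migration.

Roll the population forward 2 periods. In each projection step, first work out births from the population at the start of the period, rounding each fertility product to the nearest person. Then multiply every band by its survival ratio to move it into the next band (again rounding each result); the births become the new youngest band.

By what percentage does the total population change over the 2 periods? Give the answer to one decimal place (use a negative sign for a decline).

-8.6

Numbering the bands 1..5 from youngest to oldest:
After projecting period 1:
Births: 19000 * 0.17 = 3230, 71000 * 0.282 = 20022 — total 23252
Band 2: 48000 * 0.946 = 45408
Band 3: 19000 * 0.954 = 18126
Band 4: 71000 * 0.928 = 65888
Band 5: 19000 * 0.959 = 18221
End of period: [23252, 45408, 18126, 65888, 18221]
After projecting period 2:
Births: 45408 * 0.17 = 7719, 18126 * 0.282 = 5112 — total 12831
Band 2: 23252 * 0.946 = 21996
Band 3: 45408 * 0.954 = 43319
Band 4: 18126 * 0.928 = 16821
Band 5: 65888 * 0.959 = 63187
End of period: [12831, 21996, 43319, 16821, 63187]
Total: 173000 → 158154; change = -14846; percentage change = -8.6%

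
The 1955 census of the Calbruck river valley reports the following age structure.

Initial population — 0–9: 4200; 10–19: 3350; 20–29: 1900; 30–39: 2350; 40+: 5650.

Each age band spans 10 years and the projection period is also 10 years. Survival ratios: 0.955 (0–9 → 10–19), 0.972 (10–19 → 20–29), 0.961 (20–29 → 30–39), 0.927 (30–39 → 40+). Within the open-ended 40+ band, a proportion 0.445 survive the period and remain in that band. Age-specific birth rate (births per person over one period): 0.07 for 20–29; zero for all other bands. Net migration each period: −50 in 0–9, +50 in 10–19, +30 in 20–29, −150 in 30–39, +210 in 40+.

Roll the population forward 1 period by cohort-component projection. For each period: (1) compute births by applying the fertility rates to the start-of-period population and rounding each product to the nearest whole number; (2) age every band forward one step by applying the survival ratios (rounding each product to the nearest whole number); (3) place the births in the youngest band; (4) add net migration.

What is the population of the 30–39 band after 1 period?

1676

— Period 1 —
Births: 1900 × 0.07 = 133
10–19: 4200 × 0.955 = 4011
20–29: 3350 × 0.972 = 3256
30–39: 1900 × 0.961 = 1826
40+: 2350 × 0.927 + 5650 × 0.445 = 2178 + 2514 = 4692
Net migration: 0–9 − 50 → 83; 10–19 + 50 → 4061; 20–29 + 30 → 3286; 30–39 − 150 → 1676; 40+ + 210 → 4902
→ [83, 4061, 3286, 1676, 4902]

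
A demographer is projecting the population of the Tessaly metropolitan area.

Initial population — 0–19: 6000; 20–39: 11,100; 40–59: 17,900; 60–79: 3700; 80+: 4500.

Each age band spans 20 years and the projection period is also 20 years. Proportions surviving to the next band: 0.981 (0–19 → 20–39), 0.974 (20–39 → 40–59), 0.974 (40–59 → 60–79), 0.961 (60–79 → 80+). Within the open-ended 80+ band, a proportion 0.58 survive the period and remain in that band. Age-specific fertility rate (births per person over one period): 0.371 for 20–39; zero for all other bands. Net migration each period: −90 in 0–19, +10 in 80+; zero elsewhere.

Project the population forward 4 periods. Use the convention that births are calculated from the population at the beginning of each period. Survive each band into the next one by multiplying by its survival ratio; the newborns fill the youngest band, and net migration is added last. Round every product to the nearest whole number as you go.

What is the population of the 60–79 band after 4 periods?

3748

Numbering the bands 1..5 from youngest to oldest:
Period 1:
Births: 11100 × 0.371 = 4118
Band 2: 6000 × 0.981 = 5886
Band 3: 11100 × 0.974 = 10811
Band 4: 17900 × 0.974 = 17435
Band 5: 3700 × 0.961 + 4500 × 0.58 = 3556 + 2610 = 6166
Net migration: Band 1 − 90 → 4028; Band 5 + 10 → 6176
→ [4028, 5886, 10811, 17435, 6176]
Period 2:
Births: 5886 × 0.371 = 2184
Band 2: 4028 × 0.981 = 3951
Band 3: 5886 × 0.974 = 5733
Band 4: 10811 × 0.974 = 10530
Band 5: 17435 × 0.961 + 6176 × 0.58 = 16755 + 3582 = 20337
Net migration: Band 1 − 90 → 2094; Band 5 + 10 → 20347
→ [2094, 3951, 5733, 10530, 20347]
Period 3:
Births: 3951 × 0.371 = 1466
Band 2: 2094 × 0.981 = 2054
Band 3: 3951 × 0.974 = 3848
Band 4: 5733 × 0.974 = 5584
Band 5: 10530 × 0.961 + 20347 × 0.58 = 10119 + 11801 = 21920
Net migration: Band 1 − 90 → 1376; Band 5 + 10 → 21930
→ [1376, 2054, 3848, 5584, 21930]
Period 4:
Births: 2054 × 0.371 = 762
Band 2: 1376 × 0.981 = 1350
Band 3: 2054 × 0.974 = 2001
Band 4: 3848 × 0.974 = 3748
Band 5: 5584 × 0.961 + 21930 × 0.58 = 5366 + 12719 = 18085
Net migration: Band 1 − 90 → 672; Band 5 + 10 → 18095
→ [672, 1350, 2001, 3748, 18095]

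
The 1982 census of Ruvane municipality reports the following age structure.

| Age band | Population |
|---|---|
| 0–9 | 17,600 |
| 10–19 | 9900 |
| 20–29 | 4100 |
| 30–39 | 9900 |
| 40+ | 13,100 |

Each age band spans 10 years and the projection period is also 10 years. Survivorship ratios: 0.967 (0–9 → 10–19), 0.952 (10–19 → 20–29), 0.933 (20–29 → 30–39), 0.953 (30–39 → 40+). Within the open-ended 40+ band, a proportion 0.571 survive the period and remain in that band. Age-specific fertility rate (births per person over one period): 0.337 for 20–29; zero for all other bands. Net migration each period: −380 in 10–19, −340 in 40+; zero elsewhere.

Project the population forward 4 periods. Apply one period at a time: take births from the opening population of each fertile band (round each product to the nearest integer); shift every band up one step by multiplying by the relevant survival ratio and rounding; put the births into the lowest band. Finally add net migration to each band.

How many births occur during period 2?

3176

(Bands numbered youngest = 1 to oldest = 5.)
[period 1]
Births: 4100 × 0.337 = 1382
Band 2: 17600 × 0.967 = 17019
Band 3: 9900 × 0.952 = 9425
Band 4: 4100 × 0.933 = 3825
Band 5: 9900 × 0.953 + 13100 × 0.571 = 9435 + 7480 = 16915
Net migration: Band 2 − 380 → 16639; Band 5 − 340 → 16575
Population now: 0–9=1382, 10–19=16639, 20–29=9425, 30–39=3825, 40+=16575
[period 2]
Births: 9425 × 0.337 = 3176
Band 2: 1382 × 0.967 = 1336
Band 3: 16639 × 0.952 = 15840
Band 4: 9425 × 0.933 = 8794
Band 5: 3825 × 0.953 + 16575 × 0.571 = 3645 + 9464 = 13109
Net migration: Band 2 − 380 → 956; Band 5 − 340 → 12769
Population now: 0–9=3176, 10–19=956, 20–29=15840, 30–39=8794, 40+=12769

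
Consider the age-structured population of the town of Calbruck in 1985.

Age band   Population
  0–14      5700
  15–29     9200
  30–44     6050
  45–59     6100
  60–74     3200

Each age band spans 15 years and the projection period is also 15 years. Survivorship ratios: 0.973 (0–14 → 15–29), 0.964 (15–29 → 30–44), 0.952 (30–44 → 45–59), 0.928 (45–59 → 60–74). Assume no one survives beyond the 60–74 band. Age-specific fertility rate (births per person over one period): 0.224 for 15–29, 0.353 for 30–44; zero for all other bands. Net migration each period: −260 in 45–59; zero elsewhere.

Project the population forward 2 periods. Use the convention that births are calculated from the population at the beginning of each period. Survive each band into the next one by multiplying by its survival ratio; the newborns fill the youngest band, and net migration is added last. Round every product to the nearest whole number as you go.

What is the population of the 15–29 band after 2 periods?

Call the bands 1 to 5, youngest first.
After projecting period 1:
Births: 9200 × 0.224 = 2061  |  6050 × 0.353 = 2136 → total 4197
Band 2: 5700 × 0.973 = 5546
Band 3: 9200 × 0.964 = 8869
Band 4: 6050 × 0.952 = 5760
Band 5: 6100 × 0.928 = 5661
Net migration: Band 4 − 260 → 5500
Giving 4197 / 5546 / 8869 / 5500 / 5661.
After projecting period 2:
Births: 5546 × 0.224 = 1242  |  8869 × 0.353 = 3131 → total 4373
Band 2: 4197 × 0.973 = 4084
Band 3: 5546 × 0.964 = 5346
Band 4: 8869 × 0.952 = 8443
Band 5: 5500 × 0.928 = 5104
Net migration: Band 4 − 260 → 8183
Giving 4373 / 4084 / 5346 / 8183 / 5104.

4084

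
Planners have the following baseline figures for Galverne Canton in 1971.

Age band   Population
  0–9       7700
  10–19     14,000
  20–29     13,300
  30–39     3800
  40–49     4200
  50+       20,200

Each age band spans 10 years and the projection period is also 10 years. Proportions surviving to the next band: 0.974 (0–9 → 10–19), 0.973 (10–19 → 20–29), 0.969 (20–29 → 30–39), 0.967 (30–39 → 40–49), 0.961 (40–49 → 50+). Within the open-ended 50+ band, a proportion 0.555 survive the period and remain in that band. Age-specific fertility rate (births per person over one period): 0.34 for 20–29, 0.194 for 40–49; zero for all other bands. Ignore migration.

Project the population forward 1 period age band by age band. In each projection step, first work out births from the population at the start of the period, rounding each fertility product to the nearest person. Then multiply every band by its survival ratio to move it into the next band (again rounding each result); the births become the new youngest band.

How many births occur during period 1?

Let group 1 be 0–9 through group 6 = 50+.
[period 1]
Births: 13300 * 0.34 = 4522  |  4200 * 0.194 = 815 → 5337
Group 2: 7700 * 0.974 = 7500
Group 3: 14000 * 0.973 = 13622
Group 4: 13300 * 0.969 = 12888
Group 5: 3800 * 0.967 = 3675
Group 6: 4200 * 0.961 + 20200 * 0.555 = 4036 + 11211 = 15247
→ [5337, 7500, 13622, 12888, 3675, 15247]

5337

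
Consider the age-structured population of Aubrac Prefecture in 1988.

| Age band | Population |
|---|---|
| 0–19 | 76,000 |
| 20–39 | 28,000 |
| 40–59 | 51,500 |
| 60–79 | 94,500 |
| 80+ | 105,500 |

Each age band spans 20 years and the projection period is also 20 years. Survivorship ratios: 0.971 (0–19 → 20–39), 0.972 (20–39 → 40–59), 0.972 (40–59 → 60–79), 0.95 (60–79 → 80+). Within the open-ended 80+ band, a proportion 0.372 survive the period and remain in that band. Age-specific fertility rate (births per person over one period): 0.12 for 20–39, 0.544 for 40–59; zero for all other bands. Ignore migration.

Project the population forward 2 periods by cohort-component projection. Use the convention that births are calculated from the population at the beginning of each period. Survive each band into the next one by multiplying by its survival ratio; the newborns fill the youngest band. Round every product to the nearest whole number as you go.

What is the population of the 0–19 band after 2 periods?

Period 1.
Births: 28000 × 0.12 = 3360 ; 51500 × 0.544 = 28016 → total 31376
20–39: 76000 × 0.971 = 73796
40–59: 28000 × 0.972 = 27216
60–79: 51500 × 0.972 = 50058
80+: 94500 × 0.95 + 105500 × 0.372 = 89775 + 39246 = 129021
Giving 31376 / 73796 / 27216 / 50058 / 129021.
Period 2.
Births: 73796 × 0.12 = 8856 ; 27216 × 0.544 = 14806 → total 23662
20–39: 31376 × 0.971 = 30466
40–59: 73796 × 0.972 = 71730
60–79: 27216 × 0.972 = 26454
80+: 50058 × 0.95 + 129021 × 0.372 = 47555 + 47996 = 95551
Giving 23662 / 30466 / 71730 / 26454 / 95551.

23662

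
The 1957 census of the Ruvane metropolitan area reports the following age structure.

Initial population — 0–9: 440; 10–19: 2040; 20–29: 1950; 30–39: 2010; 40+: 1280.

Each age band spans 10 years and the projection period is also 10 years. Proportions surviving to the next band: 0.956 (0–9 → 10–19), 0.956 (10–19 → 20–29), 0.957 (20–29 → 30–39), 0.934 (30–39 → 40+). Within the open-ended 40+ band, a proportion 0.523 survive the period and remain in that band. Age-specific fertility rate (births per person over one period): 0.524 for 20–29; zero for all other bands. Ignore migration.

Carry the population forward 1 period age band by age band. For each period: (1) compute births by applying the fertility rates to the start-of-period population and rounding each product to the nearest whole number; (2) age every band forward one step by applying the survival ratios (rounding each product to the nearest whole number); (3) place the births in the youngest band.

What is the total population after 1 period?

7805

Let band 1 be 0–9 through band 5 = 40+.
— Period 1 —
Births: 1950 × 0.524 = 1022
Band 2: 440 × 0.956 = 421
Band 3: 2040 × 0.956 = 1950
Band 4: 1950 × 0.957 = 1866
Band 5: 2010 × 0.934 + 1280 × 0.523 = 1877 + 669 = 2546
End of period: [1022, 421, 1950, 1866, 2546]
Total after period 1: 1022 + 421 + 1950 + 1866 + 2546 = 7805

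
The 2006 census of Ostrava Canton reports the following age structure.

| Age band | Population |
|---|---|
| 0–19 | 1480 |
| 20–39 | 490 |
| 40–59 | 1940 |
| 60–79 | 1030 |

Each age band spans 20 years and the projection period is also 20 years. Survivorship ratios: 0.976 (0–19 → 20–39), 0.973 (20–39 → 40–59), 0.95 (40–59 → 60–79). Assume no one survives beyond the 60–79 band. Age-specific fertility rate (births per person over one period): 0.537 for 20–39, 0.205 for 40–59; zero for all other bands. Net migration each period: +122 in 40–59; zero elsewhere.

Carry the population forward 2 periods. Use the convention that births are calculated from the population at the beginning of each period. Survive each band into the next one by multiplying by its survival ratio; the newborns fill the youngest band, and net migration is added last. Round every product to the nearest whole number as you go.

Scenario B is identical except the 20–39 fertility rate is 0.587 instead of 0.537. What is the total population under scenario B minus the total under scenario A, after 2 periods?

98

[period 1]
Births: 490 × 0.537 = 263  |  1940 × 0.205 = 398 → total 661
20–39: 1480 × 0.976 = 1444
40–59: 490 × 0.973 = 477
60–79: 1940 × 0.95 = 1843
Net migration: 40–59 + 122 → 599
Giving 661 / 1444 / 599 / 1843.
[period 2]
Births: 1444 × 0.537 = 775  |  599 × 0.205 = 123 → total 898
20–39: 661 × 0.976 = 645
40–59: 1444 × 0.973 = 1405
60–79: 599 × 0.95 = 569
Net migration: 40–59 + 122 → 1527
Giving 898 / 645 / 1527 / 569.
Scenario A total after 2 periods: 3639
Scenario B projection —
[period 1]
Births: 490 × 0.587 = 288  |  1940 × 0.205 = 398 → total 686
20–39: 1480 × 0.976 = 1444
40–59: 490 × 0.973 = 477
60–79: 1940 × 0.95 = 1843
Net migration: 40–59 + 122 → 599
Giving 686 / 1444 / 599 / 1843.
[period 2]
Births: 1444 × 0.587 = 848  |  599 × 0.205 = 123 → total 971
20–39: 686 × 0.976 = 670
40–59: 1444 × 0.973 = 1405
60–79: 599 × 0.95 = 569
Net migration: 40–59 + 122 → 1527
Giving 971 / 670 / 1527 / 569.
Scenario B total after 2 periods: 3737
Difference B − A = 3737 − 3639 = 98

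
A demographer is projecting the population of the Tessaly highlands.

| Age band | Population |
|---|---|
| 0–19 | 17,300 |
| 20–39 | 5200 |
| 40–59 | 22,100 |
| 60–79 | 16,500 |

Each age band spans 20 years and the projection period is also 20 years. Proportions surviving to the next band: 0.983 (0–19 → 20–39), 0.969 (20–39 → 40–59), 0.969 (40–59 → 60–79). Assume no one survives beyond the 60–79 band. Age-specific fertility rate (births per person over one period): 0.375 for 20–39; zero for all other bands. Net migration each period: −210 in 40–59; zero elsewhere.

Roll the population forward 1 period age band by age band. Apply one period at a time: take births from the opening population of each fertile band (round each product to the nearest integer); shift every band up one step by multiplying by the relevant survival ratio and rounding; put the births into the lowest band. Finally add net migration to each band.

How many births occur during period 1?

After projecting period 1:
Births: 5200 × 0.375 = 1950
20–39: 17300 × 0.983 = 17006
40–59: 5200 × 0.969 = 5039
60–79: 22100 × 0.969 = 21415
Net migration: 40–59 − 210 → 4829
→ [1950, 17006, 4829, 21415]

1950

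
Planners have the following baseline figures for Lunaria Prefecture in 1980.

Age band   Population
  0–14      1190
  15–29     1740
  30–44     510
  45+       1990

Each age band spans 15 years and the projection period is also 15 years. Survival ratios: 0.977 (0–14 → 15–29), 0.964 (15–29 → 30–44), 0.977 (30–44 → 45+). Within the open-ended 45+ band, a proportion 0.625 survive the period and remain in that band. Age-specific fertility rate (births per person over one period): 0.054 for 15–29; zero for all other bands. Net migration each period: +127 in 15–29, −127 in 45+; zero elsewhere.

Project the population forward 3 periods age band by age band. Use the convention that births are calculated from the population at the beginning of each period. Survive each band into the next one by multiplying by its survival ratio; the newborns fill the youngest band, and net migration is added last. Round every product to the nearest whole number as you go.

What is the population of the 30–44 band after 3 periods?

211

Period 1:
Births: 1740 × 0.054 = 94
15–29: 1190 × 0.977 = 1163
30–44: 1740 × 0.964 = 1677
45+: 510 × 0.977 + 1990 × 0.625 = 498 + 1244 = 1742
Net migration: 15–29 + 127 → 1290; 45+ − 127 → 1615
Population now: 0–14=94, 15–29=1290, 30–44=1677, 45+=1615
Period 2:
Births: 1290 × 0.054 = 70
15–29: 94 × 0.977 = 92
30–44: 1290 × 0.964 = 1244
45+: 1677 × 0.977 + 1615 × 0.625 = 1638 + 1009 = 2647
Net migration: 15–29 + 127 → 219; 45+ − 127 → 2520
Population now: 0–14=70, 15–29=219, 30–44=1244, 45+=2520
Period 3:
Births: 219 × 0.054 = 12
15–29: 70 × 0.977 = 68
30–44: 219 × 0.964 = 211
45+: 1244 × 0.977 + 2520 × 0.625 = 1215 + 1575 = 2790
Net migration: 15–29 + 127 → 195; 45+ − 127 → 2663
Population now: 0–14=12, 15–29=195, 30–44=211, 45+=2663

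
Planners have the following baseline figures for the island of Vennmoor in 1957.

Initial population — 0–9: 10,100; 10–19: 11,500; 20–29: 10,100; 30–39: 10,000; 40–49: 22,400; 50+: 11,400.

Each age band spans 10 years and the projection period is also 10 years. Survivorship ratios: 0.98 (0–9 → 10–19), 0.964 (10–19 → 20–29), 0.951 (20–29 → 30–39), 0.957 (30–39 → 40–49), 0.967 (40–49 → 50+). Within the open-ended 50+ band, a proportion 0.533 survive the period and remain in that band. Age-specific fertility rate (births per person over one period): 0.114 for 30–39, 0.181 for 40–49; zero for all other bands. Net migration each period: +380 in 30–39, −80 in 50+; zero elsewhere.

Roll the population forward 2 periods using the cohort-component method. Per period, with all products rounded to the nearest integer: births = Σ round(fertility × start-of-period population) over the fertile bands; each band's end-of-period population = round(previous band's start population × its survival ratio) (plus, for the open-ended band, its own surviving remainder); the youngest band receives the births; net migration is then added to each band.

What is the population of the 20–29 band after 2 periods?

9542

After projecting period 1:
Births: 10000 × 0.114 = 1140  |  22400 × 0.181 = 4054 → total 5194
10–19: 10100 × 0.98 = 9898
20–29: 11500 × 0.964 = 11086
30–39: 10100 × 0.951 = 9605
40–49: 10000 × 0.957 = 9570
50+: 22400 × 0.967 + 11400 × 0.533 = 21661 + 6076 = 27737
Net migration: 30–39 + 380 → 9985; 50+ − 80 → 27657
Giving 5194 / 9898 / 11086 / 9985 / 9570 / 27657.
After projecting period 2:
Births: 9985 × 0.114 = 1138  |  9570 × 0.181 = 1732 → total 2870
10–19: 5194 × 0.98 = 5090
20–29: 9898 × 0.964 = 9542
30–39: 11086 × 0.951 = 10543
40–49: 9985 × 0.957 = 9556
50+: 9570 × 0.967 + 27657 × 0.533 = 9254 + 14741 = 23995
Net migration: 30–39 + 380 → 10923; 50+ − 80 → 23915
Giving 2870 / 5090 / 9542 / 10923 / 9556 / 23915.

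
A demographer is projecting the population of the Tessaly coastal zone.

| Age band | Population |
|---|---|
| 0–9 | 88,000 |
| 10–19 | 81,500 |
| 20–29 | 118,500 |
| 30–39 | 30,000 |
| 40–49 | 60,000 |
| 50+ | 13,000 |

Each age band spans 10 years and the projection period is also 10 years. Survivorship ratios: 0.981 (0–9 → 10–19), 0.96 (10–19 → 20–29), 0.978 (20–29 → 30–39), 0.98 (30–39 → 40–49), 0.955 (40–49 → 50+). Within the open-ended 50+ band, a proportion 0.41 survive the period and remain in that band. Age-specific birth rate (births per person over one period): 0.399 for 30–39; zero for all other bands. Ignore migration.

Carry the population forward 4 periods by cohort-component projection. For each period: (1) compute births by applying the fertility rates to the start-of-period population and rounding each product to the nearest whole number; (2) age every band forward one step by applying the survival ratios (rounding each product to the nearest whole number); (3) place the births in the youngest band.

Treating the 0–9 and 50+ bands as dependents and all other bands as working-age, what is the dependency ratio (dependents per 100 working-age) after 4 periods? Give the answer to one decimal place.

96.0

Call the bands 1 to 6, youngest first.
Period 1.
Births: 30000 × 0.399 = 11970
Band 2: 88000 × 0.981 = 86328
Band 3: 81500 × 0.96 = 78240
Band 4: 118500 × 0.978 = 115893
Band 5: 30000 × 0.98 = 29400
Band 6: 60000 × 0.955 + 13000 × 0.41 = 57300 + 5330 = 62630
End of period: [11970, 86328, 78240, 115893, 29400, 62630]
Period 2.
Births: 115893 × 0.399 = 46241
Band 2: 11970 × 0.981 = 11743
Band 3: 86328 × 0.96 = 82875
Band 4: 78240 × 0.978 = 76519
Band 5: 115893 × 0.98 = 113575
Band 6: 29400 × 0.955 + 62630 × 0.41 = 28077 + 25678 = 53755
End of period: [46241, 11743, 82875, 76519, 113575, 53755]
Period 3.
Births: 76519 × 0.399 = 30531
Band 2: 46241 × 0.981 = 45362
Band 3: 11743 × 0.96 = 11273
Band 4: 82875 × 0.978 = 81052
Band 5: 76519 × 0.98 = 74989
Band 6: 113575 × 0.955 + 53755 × 0.41 = 108464 + 22040 = 130504
End of period: [30531, 45362, 11273, 81052, 74989, 130504]
Period 4.
Births: 81052 × 0.399 = 32340
Band 2: 30531 × 0.981 = 29951
Band 3: 45362 × 0.96 = 43548
Band 4: 11273 × 0.978 = 11025
Band 5: 81052 × 0.98 = 79431
Band 6: 74989 × 0.955 + 130504 × 0.41 = 71614 + 53507 = 125121
End of period: [32340, 29951, 43548, 11025, 79431, 125121]
Dependents (band 0–9 + band 50+) = 32340 + 125121 = 157461; working-age = 163955; ratio = 157461/163955 × 100 = 96.0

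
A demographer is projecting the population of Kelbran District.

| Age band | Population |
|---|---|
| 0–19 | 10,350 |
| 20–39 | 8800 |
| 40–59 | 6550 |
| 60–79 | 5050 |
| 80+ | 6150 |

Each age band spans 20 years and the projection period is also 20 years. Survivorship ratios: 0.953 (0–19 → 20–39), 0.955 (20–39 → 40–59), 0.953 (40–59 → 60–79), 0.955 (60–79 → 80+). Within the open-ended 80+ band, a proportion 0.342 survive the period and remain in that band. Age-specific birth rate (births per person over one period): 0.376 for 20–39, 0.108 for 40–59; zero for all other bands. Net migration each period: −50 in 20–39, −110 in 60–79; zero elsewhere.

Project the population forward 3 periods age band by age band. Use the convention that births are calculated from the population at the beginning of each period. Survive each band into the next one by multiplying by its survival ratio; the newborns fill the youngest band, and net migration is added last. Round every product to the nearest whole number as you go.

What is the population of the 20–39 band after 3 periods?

After projecting period 1:
Births: 8800 * 0.376 = 3309 ; 6550 * 0.108 = 707 → total 4016
20–39: 10350 * 0.953 = 9864
40–59: 8800 * 0.955 = 8404
60–79: 6550 * 0.953 = 6242
80+: 5050 * 0.955 + 6150 * 0.342 = 4823 + 2103 = 6926
Net migration: 20–39 − 50 → 9814; 60–79 − 110 → 6132
→ [4016, 9814, 8404, 6132, 6926]
After projecting period 2:
Births: 9814 * 0.376 = 3690 ; 8404 * 0.108 = 908 → total 4598
20–39: 4016 * 0.953 = 3827
40–59: 9814 * 0.955 = 9372
60–79: 8404 * 0.953 = 8009
80+: 6132 * 0.955 + 6926 * 0.342 = 5856 + 2369 = 8225
Net migration: 20–39 − 50 → 3777; 60–79 − 110 → 7899
→ [4598, 3777, 9372, 7899, 8225]
After projecting period 3:
Births: 3777 * 0.376 = 1420 ; 9372 * 0.108 = 1012 → total 2432
20–39: 4598 * 0.953 = 4382
40–59: 3777 * 0.955 = 3607
60–79: 9372 * 0.953 = 8932
80+: 7899 * 0.955 + 8225 * 0.342 = 7544 + 2813 = 10357
Net migration: 20–39 − 50 → 4332; 60–79 − 110 → 8822
→ [2432, 4332, 3607, 8822, 10357]

4332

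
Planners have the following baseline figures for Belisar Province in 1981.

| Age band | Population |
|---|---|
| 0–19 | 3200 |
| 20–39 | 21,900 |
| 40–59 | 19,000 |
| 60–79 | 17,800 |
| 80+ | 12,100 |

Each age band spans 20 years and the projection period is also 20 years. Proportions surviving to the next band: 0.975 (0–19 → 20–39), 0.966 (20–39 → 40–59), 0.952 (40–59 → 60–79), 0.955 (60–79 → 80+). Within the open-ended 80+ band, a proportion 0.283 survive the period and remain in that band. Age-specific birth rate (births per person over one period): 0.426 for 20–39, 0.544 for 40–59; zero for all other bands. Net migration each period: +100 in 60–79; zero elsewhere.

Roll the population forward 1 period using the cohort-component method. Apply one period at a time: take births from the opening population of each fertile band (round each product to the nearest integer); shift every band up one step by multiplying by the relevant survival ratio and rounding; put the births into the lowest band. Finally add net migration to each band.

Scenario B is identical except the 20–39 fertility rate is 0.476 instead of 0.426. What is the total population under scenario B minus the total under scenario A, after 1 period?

1095

Let band 1 be 0–19 through band 5 = 80+.
After projecting period 1:
Births: 21900 * 0.426 = 9329, 19000 * 0.544 = 10336 → total 19665
Band 2: 3200 * 0.975 = 3120
Band 3: 21900 * 0.966 = 21155
Band 4: 19000 * 0.952 = 18088
Band 5: 17800 * 0.955 + 12100 * 0.283 = 16999 + 3424 = 20423
Net migration: Band 4 + 100 → 18188
→ [19665, 3120, 21155, 18188, 20423]
Scenario A total after 1 period: 82551
Scenario B projection —
After projecting period 1:
Births: 21900 * 0.476 = 10424, 19000 * 0.544 = 10336 → total 20760
Band 2: 3200 * 0.975 = 3120
Band 3: 21900 * 0.966 = 21155
Band 4: 19000 * 0.952 = 18088
Band 5: 17800 * 0.955 + 12100 * 0.283 = 16999 + 3424 = 20423
Net migration: Band 4 + 100 → 18188
→ [20760, 3120, 21155, 18188, 20423]
Scenario B total after 1 period: 83646
Difference B − A = 83646 − 82551 = 1095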